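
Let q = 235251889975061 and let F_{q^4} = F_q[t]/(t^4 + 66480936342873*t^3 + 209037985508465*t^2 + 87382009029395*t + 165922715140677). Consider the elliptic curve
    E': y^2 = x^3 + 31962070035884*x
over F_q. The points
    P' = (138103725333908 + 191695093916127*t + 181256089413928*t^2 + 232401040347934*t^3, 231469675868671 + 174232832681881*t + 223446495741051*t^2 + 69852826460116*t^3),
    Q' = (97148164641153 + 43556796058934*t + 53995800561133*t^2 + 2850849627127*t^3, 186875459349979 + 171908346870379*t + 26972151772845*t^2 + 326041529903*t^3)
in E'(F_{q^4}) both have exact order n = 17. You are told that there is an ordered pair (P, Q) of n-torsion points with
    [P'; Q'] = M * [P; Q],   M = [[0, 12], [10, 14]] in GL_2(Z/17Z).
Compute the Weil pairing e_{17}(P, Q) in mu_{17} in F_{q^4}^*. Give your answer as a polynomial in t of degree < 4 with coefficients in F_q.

98507040152018 + 195789149419490*t + 175542856812265*t^2 + 84568505204852*t^3

e_{17}(aP+bQ,cP+dQ) = e_{17}(P,Q)^(ad-bc); with (a,b,c,d)=(0,12,10,14) this gives the det-17 law.
det M = 0*14 - 12*10 = -120 = 16 (mod 17); 16^{-1} = 16 (mod 17).
5-bit Miller (10001) on E'/F_{235251889975061} with a'=31962070035884, b'=0: accumulate tangent/chord ratios at Q'+S and P'+S'.
Result: e(P',Q') = 149082179449514 + 50170962726040*t + 62526320089413*t^2 + 211165940382047*t^3.
e_{17}(P,Q) = (149082179449514 + 50170962726040*t + 62526320089413*t^2 + 211165940382047*t^3)^{16} = 98507040152018 + 195789149419490*t + 175542856812265*t^2 + 84568505204852*t^3.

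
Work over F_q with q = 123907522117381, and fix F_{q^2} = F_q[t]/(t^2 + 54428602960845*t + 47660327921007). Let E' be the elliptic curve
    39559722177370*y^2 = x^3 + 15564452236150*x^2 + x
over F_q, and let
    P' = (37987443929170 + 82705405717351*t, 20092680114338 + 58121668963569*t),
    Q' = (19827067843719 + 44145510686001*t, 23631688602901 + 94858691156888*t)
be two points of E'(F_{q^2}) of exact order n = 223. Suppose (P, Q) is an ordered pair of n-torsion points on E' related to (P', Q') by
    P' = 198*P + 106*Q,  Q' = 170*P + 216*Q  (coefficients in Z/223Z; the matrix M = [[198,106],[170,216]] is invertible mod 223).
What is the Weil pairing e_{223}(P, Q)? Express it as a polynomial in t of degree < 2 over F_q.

18494096787644 + 115038956309519*t

e_{223}(aP+bQ,cP+dQ) = e_{223}(P,Q)^(ad-bc); with (a,b,c,d)=(198,106,170,216) this gives the det-223 law.
det(M) mod 223 = 218; its inverse in (Z/223)^* is 89 (check: 218*89 mod 223 = 1).
Montgomery->Weierstrass: x_W = 8774267218273*x+122643200363136, y_W=8774267218273*y on F_{123907522117381}; lands on y^2=x^3+47302946810945*x+81091315596158.
8-bit Miller (11011111) on E'/F_{123907522117381} with a'=47302946810945, b'=81091315596158: accumulate tangent/chord ratios at Q'+S and P'+S'.
f_P(D_Q)/f_Q(D_P) = 29946179116509 + 98512067587890*t.
(29946179116509 + 98512067587890*t)^{89} mod (123907522117381,f) = 18494096787644 + 115038956309519*t.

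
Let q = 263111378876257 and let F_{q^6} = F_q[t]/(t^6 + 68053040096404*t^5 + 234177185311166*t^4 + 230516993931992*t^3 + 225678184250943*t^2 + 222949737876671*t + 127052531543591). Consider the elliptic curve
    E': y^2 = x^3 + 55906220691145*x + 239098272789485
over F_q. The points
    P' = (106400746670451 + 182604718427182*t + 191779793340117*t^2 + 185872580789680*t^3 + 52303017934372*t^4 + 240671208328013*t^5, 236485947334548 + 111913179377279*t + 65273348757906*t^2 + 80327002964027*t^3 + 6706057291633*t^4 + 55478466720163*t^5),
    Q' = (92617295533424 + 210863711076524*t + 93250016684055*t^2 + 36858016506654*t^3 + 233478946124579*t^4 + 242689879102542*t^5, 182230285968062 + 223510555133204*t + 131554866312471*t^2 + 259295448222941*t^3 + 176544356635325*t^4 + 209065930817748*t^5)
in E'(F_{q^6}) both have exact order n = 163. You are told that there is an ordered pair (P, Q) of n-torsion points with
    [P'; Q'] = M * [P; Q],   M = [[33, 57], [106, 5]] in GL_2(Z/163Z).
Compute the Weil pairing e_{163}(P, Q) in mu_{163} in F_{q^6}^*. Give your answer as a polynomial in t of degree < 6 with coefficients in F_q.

The 163-Weil pairing on E[163] over F_{263111378876257} is alternating-bilinear: e_{163}(P',Q') = e_{163}(P,Q)^det(M).
Hence e(P,Q) = e(P',Q')^{18} where 18 = 154^{-1} mod 163.
n = 163 = (10100011)_2 (8 bits, wt 4); accumulate f_{163,P'}(Q'+S)/f_{163,P'}(S) along the 7-step ladder.
f_P(D_Q)/f_Q(D_P) = 175205648638012 + 90956189985289*t + 219844801285061*t^2 + 14790361002261*t^3 + 232013796738281*t^4 + 252621350956369*t^5.
(175205648638012 + 90956189985289*t + 219844801285061*t^2 + 14790361002261*t^3 + 232013796738281*t^4 + 252621350956369*t^5)^{18} mod (263111378876257,f) = 224543084046576 + 14979321023337*t + 226535051435137*t^2 + 241206440521582*t^3 + 206915145650666*t^4 + 24718368661106*t^5.

224543084046576 + 14979321023337*t + 226535051435137*t^2 + 241206440521582*t^3 + 206915145650666*t^4 + 24718368661106*t^5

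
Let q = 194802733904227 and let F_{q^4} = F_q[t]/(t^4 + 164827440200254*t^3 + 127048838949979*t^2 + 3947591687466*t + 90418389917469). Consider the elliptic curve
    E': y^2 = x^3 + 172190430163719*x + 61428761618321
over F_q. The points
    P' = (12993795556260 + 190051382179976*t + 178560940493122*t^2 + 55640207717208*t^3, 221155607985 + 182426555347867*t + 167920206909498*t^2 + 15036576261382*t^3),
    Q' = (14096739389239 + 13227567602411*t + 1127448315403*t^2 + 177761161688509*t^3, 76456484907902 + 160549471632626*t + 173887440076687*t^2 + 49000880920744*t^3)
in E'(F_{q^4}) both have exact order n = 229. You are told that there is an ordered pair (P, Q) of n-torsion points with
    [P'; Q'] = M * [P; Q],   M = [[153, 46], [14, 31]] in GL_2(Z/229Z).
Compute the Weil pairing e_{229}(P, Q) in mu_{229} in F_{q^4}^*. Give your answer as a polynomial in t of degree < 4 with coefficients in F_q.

151987829937497 + 109416034814966*t + 118783098712175*t^2 + 22190817717260*t^3

Under M = [[153,46],[14,31]] in GL_2(Z/229), e_{229}(P',Q') = e_{229}(P,Q)^(153*31-46*14 mod 229).
Inverting 206 mod 229: 219. Thus e_{229}(P,Q) = e(P',Q')^{219}.
Miller loop for e_{229} over F_{194802733904227^4}: bits of 229 = 11100101; 7 double steps + 4 add steps, l/v at each.
So e_{229}(P',Q') = 30688611179926 + 144143546659342*t + 63386445407430*t^2 + 27394380119819*t^3.
e_{229}(P,Q) = (30688611179926 + 144143546659342*t + 63386445407430*t^2 + 27394380119819*t^3)^{219} = 151987829937497 + 109416034814966*t + 118783098712175*t^2 + 22190817717260*t^3.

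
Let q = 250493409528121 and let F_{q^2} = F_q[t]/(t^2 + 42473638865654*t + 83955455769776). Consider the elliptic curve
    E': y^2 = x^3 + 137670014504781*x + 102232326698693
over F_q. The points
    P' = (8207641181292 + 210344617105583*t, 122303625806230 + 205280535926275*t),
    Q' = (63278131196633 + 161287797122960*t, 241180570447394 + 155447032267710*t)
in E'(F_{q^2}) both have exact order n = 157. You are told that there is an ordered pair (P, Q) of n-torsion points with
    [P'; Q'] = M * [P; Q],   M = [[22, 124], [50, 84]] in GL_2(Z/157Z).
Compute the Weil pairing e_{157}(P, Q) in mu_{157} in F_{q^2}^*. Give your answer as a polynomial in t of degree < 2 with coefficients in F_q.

Since e_{157}(P,P)=e_{157}(Q,Q)=1 and e_{157}(Q,P)=e_{157}(P,Q)^{-1}, expanding e_{157}(22*P + 124*Q,50*P + 84*Q) leaves e(P,Q)^det(M).
Inverting 44 mod 157: 25. Thus e_{157}(P,Q) = e(P',Q')^{25}.
Miller loop for e_{157} over F_{250493409528121^2}: bits of 157 = 10011101; 7 double steps + 4 add steps, l/v at each.
So e_{157}(P',Q') = 53256322988820 + 172833689109624*t.
e_{157}(P,Q) = (53256322988820 + 172833689109624*t)^{25} = 175186940991924 + 218654903507058*t.

175186940991924 + 218654903507058*t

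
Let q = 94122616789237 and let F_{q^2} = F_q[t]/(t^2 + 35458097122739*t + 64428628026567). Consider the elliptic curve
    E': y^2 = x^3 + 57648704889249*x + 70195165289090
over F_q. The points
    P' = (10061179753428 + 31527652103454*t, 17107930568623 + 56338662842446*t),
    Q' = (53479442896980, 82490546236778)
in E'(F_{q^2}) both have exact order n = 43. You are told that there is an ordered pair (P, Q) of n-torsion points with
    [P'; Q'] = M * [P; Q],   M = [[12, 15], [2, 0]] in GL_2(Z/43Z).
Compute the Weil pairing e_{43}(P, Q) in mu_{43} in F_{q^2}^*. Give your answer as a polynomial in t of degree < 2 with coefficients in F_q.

46653729525401 + 41237258030741*t

e_{43}(aP+bQ,cP+dQ) = e_{43}(P,Q)^(ad-bc); with (a,b,c,d)=(12,15,2,0) this gives the det-43 law.
Hence e(P,Q) = e(P',Q')^{10} where 10 = 13^{-1} mod 43.
Build f_{43,P'} and f_{43,Q'} via the 6-bit ladder of 43=101011_2; evaluate at shifted divisors; quotient in F_{94122616789237^2}.
f_P(D_Q)/f_Q(D_P) = 49497867888053 + 7421722262314*t.
Hence e(P,Q) = 46653729525401 + 41237258030741*t in F_{94122616789237^2}^*.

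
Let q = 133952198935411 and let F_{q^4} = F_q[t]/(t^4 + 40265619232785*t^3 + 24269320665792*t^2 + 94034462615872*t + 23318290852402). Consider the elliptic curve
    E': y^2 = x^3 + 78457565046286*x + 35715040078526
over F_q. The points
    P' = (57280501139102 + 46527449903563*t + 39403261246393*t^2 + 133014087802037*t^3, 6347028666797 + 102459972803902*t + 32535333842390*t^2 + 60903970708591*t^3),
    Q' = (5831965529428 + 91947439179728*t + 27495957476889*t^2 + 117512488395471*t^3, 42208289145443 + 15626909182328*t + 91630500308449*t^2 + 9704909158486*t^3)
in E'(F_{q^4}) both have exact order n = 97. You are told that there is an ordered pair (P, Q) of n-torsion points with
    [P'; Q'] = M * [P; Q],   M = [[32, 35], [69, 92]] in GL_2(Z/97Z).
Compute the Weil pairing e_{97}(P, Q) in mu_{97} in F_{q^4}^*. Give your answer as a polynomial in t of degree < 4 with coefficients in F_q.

Since e_{97}(P,P)=e_{97}(Q,Q)=1 and e_{97}(Q,P)=e_{97}(P,Q)^{-1}, expanding e_{97}(32*P + 35*Q,69*P + 92*Q) leaves e(P,Q)^det(M).
det(M) mod 97 = 44; its inverse in (Z/97)^* is 86 (check: 44*86 mod 97 = 1).
Double-and-add over 1100001: 7-1 doublings, 3-1 additions; each step l_{T,T}/v_{2T} or l_{T,P'}/v at Q'+S for random S.
So e_{97}(P',Q') = 32000603533016 + 131380992786312*t + 83996260498393*t^2 + 92819734138149*t^3.
Raise to 86: e(P,Q) = 13206519422538 + 129805296720682*t + 78365235707347*t^2 + 33532017342089*t^3 in mu_{97}.

13206519422538 + 129805296720682*t + 78365235707347*t^2 + 33532017342089*t^3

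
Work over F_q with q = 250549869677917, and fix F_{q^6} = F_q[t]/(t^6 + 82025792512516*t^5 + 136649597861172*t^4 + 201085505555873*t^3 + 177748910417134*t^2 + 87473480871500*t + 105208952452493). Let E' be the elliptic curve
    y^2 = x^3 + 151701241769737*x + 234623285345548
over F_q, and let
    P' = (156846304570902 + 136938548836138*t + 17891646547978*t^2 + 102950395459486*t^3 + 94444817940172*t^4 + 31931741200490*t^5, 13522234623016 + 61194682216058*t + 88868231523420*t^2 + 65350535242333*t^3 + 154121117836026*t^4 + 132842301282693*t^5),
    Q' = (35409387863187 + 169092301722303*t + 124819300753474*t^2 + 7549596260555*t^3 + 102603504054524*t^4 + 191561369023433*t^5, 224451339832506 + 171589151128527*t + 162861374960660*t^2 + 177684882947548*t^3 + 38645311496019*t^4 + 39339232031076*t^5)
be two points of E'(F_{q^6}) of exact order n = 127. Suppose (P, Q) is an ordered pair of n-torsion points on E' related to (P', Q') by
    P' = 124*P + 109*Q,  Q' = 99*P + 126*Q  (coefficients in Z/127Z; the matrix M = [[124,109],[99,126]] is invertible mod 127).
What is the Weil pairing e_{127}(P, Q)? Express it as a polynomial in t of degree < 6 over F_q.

The 127-Weil pairing on E[127] over F_{250549869677917} is alternating-bilinear: e_{127}(P',Q') = e_{127}(P,Q)^det(M).
So e_{127}(P,Q) = e_{127}(P',Q')^{109}, since 7*109 = 1 mod 127.
Build f_{127,P'} and f_{127,Q'} via the 7-bit ladder of 127=1111111_2; evaluate at shifted divisors; quotient in F_{250549869677917^6}.
e_{127}(P',Q') = 215809764412339 + 200085337741102*t + 227158608870731*t^2 + 110966202010753*t^3 + 224475171367675*t^4 + 134590630044584*t^5.
Finally e_{127}(P,Q) = 147263262635781 + 105986660462936*t + 233120957107482*t^2 + 85776956058490*t^3 + 186494315790336*t^4 + 242586478202756*t^5.

147263262635781 + 105986660462936*t + 233120957107482*t^2 + 85776956058490*t^3 + 186494315790336*t^4 + 242586478202756*t^5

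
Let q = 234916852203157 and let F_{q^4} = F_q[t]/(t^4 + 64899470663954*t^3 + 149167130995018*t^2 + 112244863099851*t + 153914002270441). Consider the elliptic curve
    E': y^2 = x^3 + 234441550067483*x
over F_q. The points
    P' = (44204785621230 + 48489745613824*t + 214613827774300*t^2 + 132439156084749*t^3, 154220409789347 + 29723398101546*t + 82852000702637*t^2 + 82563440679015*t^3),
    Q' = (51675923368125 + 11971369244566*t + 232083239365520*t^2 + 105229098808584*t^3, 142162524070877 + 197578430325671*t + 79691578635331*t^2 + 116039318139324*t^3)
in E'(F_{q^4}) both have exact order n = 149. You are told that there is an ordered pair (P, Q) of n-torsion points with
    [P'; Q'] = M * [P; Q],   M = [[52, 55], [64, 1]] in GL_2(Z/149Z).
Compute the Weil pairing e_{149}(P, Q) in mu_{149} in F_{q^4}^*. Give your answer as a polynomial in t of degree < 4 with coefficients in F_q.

The 149-Weil pairing on E[149] over F_{234916852203157} is alternating-bilinear: e_{149}(P',Q') = e_{149}(P,Q)^det(M).
52*1 - 55*64 = -3468; reduced mod 149: det = 108, inverse 109.
Miller loop for e_{149} over F_{234916852203157^4}: bits of 149 = 10010101; 7 double steps + 3 add steps, l/v at each.
Miller gives e_{149}(P',Q') = 342840671409 + 137026439149976*t + 108489420323081*t^2 + 210374094904295*t^3 in F_{234916852203157^4}.
Thus e_{149}(P,Q) = 232105729896901 + 41170561205074*t + 140071242580427*t^2 + 55106083022888*t^3.

232105729896901 + 41170561205074*t + 140071242580427*t^2 + 55106083022888*t^3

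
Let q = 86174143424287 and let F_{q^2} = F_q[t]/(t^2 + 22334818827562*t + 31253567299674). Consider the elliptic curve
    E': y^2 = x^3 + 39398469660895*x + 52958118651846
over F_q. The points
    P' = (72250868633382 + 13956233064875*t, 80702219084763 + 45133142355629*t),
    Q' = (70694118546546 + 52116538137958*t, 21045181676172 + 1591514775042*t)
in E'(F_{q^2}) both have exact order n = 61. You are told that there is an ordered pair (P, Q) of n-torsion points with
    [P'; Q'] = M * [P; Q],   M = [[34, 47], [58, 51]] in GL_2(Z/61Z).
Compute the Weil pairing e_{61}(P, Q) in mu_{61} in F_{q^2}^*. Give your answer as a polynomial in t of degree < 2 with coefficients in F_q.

66293348598974 + 80365935125330*t

e_{61}(aP+bQ,cP+dQ) = e_{61}(P,Q)^(ad-bc); with (a,b,c,d)=(34,47,58,51) this gives the det-61 law.
det M = 34*51 - 47*58 = -992 = 45 (mod 61); 45^{-1} = 19 (mod 61).
Build f_{61,P'} and f_{61,Q'} via the 6-bit ladder of 61=111101_2; evaluate at shifted divisors; quotient in F_{86174143424287^2}.
e_{61}(P',Q') = 39677816955405 + 75111218530470*t.
Raise to 19: e(P,Q) = 66293348598974 + 80365935125330*t in mu_{61}.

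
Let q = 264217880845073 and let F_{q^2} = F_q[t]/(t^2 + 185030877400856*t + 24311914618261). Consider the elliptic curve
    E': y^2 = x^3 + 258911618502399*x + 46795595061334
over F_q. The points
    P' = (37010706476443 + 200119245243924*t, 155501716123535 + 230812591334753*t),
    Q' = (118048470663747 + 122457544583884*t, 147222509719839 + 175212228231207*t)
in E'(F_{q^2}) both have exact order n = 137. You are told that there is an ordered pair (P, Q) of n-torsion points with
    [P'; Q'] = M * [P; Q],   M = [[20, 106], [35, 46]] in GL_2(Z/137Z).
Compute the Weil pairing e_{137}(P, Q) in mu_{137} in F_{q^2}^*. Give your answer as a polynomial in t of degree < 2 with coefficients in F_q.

254197719089657 + 177598719298569*t

The 137-Weil pairing on E[137] over F_{264217880845073} is alternating-bilinear: e_{137}(P',Q') = e_{137}(P,Q)^det(M).
det(M) mod 137 = 87; its inverse in (Z/137)^* is 63 (check: 87*63 mod 137 = 1).
Miller loop for e_{137} over F_{264217880845073^2}: bits of 137 = 10001001; 7 double steps + 2 add steps, l/v at each.
Miller gives e_{137}(P',Q') = 220389824921739 + 60760084593205*t in F_{264217880845073^2}.
Hence e(P,Q) = 254197719089657 + 177598719298569*t in F_{264217880845073^2}^*.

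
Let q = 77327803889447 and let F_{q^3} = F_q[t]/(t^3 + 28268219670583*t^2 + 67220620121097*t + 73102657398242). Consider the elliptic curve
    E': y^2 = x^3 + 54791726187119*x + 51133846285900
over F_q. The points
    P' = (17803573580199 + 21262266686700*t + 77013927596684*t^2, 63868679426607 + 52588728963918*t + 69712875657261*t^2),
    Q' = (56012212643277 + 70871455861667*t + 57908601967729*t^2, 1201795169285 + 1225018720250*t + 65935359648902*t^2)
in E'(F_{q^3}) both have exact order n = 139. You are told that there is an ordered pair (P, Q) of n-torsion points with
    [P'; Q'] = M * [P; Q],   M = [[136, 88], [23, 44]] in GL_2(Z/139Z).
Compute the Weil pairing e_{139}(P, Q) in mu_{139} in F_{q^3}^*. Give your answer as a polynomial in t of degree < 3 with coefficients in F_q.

61416510137072 + 41824837098856*t + 7056460056587*t^2

Since e_{139}(P,P)=e_{139}(Q,Q)=1 and e_{139}(Q,P)=e_{139}(P,Q)^{-1}, expanding e_{139}(136*P + 88*Q,23*P + 44*Q) leaves e(P,Q)^det(M).
det(M) mod 139 = 68; its inverse in (Z/139)^* is 92 (check: 68*92 mod 139 = 1).
Run Miller on y^2=x^3+54791726187119*x+51133846285900 over F_{77327803889447}: ladder 10001011 (8 bits); e = f_P(D_Q)/f_Q(D_P).
Miller gives e_{139}(P',Q') = 31546029866358 + 40004264770450*t + 60497883189033*t^2 in F_{77327803889447^3}.
(31546029866358 + 40004264770450*t + 60497883189033*t^2)^{92} mod (77327803889447,f) = 61416510137072 + 41824837098856*t + 7056460056587*t^2.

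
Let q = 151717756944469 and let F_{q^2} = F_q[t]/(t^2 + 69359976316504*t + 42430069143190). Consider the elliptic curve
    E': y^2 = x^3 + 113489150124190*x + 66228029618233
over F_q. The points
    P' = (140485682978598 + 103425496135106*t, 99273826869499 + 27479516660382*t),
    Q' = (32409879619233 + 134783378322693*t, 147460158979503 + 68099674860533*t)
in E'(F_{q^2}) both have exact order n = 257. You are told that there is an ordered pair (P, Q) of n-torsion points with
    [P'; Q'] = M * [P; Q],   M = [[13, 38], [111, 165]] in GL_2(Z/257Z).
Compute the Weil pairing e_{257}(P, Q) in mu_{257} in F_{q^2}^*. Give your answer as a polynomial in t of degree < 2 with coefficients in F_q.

Alternating bilinearity on E[257] (values in mu_{257} in F_{151717756944469^2}) gives e(P',Q') = e(P,Q)^det(M).
det M = 13*165 - 38*111 = -2073 = 240 (mod 257); 240^{-1} = 136 (mod 257).
Miller loop for e_{257} over F_{151717756944469^2}: bits of 257 = 100000001; 8 double steps + 1 add steps, l/v at each.
Miller gives e_{257}(P',Q') = 87352289566728 + 29302620919416*t in F_{151717756944469^2}.
e_{257}(P,Q) = (87352289566728 + 29302620919416*t)^{136} = 32052466106911 + 59305516869152*t.

32052466106911 + 59305516869152*t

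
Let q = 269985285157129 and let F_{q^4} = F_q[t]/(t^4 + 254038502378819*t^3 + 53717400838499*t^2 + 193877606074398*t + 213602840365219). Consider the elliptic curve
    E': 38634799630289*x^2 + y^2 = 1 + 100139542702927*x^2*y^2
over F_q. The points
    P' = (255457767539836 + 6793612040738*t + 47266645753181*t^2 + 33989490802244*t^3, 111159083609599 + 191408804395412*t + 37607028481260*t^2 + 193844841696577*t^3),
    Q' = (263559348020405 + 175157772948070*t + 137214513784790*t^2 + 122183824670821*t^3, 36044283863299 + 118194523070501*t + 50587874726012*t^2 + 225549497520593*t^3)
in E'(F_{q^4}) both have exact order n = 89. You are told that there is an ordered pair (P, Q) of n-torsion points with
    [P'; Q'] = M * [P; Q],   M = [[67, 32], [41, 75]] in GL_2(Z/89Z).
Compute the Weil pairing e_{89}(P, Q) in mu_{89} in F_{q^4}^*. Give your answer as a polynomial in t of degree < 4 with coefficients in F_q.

136766747071137 + 65345285759992*t + 21178480785990*t^2 + 218738222480948*t^3

Alternating bilinearity on E[89] (values in mu_{89} in F_{269985285157129^4}) gives e(P',Q') = e(P,Q)^det(M).
det(M) mod 89 = 64; its inverse in (Z/89)^* is 32 (check: 64*32 mod 89 = 1).
Edwards a_E,d_E -> Montgomery A=248514526949455,B=214483346005032 -> Weierstrass 217234358881823,32432775426484 via alpha=23129057055536,beta=119616456810405.
Run Miller on y^2=x^3+217234358881823*x+32432775426484 over F_{269985285157129}: ladder 1011001 (7 bits); e = f_P(D_Q)/f_Q(D_P).
f_P(D_Q)/f_Q(D_P) = 88527917837500 + 37835189297055*t + 131176109864226*t^2 + 263802064523960*t^3.
Hence e(P,Q) = 136766747071137 + 65345285759992*t + 21178480785990*t^2 + 218738222480948*t^3 in F_{269985285157129^4}^*.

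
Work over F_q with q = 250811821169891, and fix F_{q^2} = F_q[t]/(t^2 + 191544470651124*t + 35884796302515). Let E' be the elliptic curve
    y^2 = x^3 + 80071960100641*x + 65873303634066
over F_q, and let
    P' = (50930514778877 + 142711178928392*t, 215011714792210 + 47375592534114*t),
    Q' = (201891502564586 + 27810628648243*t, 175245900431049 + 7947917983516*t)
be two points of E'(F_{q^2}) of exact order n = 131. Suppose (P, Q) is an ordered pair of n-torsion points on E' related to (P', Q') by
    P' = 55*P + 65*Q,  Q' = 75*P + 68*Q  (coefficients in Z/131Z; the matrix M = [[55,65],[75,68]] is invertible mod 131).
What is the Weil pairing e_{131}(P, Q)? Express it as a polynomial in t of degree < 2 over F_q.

129156008102617 + 85210129902301*t

Since e_{131}(P,P)=e_{131}(Q,Q)=1 and e_{131}(Q,P)=e_{131}(P,Q)^{-1}, expanding e_{131}(55*P + 65*Q,75*P + 68*Q) leaves e(P,Q)^det(M).
55*68 - 65*75 = -1135; reduced mod 131: det = 44, inverse 3.
Double-and-add over 10000011: 8-1 doublings, 3-1 additions; each step l_{T,T}/v_{2T} or l_{T,P'}/v at Q'+S for random S.
f_P(D_Q)/f_Q(D_P) = 128429771253169 + 224274899860731*t.
(128429771253169 + 224274899860731*t)^{3} mod (250811821169891,f) = 129156008102617 + 85210129902301*t.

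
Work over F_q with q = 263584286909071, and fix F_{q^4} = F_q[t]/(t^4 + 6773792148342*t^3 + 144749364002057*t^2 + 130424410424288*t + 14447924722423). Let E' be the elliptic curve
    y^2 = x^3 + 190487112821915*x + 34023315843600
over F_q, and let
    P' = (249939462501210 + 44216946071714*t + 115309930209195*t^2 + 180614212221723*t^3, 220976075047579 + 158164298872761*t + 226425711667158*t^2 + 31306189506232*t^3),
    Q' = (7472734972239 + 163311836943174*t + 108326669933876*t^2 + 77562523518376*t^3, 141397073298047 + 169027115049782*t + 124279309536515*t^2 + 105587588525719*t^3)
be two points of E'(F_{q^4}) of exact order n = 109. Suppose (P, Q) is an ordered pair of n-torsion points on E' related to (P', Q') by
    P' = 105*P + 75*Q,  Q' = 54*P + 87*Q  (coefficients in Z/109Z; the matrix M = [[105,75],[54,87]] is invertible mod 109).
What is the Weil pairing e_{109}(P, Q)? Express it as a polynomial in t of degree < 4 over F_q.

e_{109} is bilinear + alternating on E[109], so e_{109}(105*P + 75*Q, 54*P + 87*Q) = e_{109}(P,Q)^(105*87-75*54).
Hence e(P,Q) = e(P',Q')^{43} where 43 = 71^{-1} mod 109.
Build f_{109,P'} and f_{109,Q'} via the 7-bit ladder of 109=1101101_2; evaluate at shifted divisors; quotient in F_{263584286909071^4}.
Miller gives e_{109}(P',Q') = 87907506916665 + 80205672207250*t + 64657315969935*t^2 + 126508498898163*t^3 in F_{263584286909071^4}.
e_{109}(P,Q) = (87907506916665 + 80205672207250*t + 64657315969935*t^2 + 126508498898163*t^3)^{43} = 52459050553454 + 19162964331884*t + 139985976942043*t^2 + 154296756176807*t^3.

52459050553454 + 19162964331884*t + 139985976942043*t^2 + 154296756176807*t^3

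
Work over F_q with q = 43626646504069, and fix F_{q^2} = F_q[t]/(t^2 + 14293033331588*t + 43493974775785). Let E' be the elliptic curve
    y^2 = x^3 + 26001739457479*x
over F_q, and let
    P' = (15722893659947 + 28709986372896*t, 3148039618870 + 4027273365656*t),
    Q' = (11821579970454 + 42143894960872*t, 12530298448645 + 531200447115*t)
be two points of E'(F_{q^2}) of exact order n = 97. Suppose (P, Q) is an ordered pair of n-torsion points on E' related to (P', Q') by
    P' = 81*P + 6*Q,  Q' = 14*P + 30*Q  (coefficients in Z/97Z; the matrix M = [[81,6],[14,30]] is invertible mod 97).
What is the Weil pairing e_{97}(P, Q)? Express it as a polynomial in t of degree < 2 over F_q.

32481647999378 + 40326127436639*t

Under M = [[81,6],[14,30]] in GL_2(Z/97), e_{97}(P',Q') = e_{97}(P,Q)^(81*30-6*14 mod 97).
Inverting 18 mod 97: 27. Thus e_{97}(P,Q) = e(P',Q')^{27}.
Build f_{97,P'} and f_{97,Q'} via the 7-bit ladder of 97=1100001_2; evaluate at shifted divisors; quotient in F_{43626646504069^2}.
The quotient is 1280062235998 + 28695962663926*t.
Thus e_{97}(P,Q) = 32481647999378 + 40326127436639*t.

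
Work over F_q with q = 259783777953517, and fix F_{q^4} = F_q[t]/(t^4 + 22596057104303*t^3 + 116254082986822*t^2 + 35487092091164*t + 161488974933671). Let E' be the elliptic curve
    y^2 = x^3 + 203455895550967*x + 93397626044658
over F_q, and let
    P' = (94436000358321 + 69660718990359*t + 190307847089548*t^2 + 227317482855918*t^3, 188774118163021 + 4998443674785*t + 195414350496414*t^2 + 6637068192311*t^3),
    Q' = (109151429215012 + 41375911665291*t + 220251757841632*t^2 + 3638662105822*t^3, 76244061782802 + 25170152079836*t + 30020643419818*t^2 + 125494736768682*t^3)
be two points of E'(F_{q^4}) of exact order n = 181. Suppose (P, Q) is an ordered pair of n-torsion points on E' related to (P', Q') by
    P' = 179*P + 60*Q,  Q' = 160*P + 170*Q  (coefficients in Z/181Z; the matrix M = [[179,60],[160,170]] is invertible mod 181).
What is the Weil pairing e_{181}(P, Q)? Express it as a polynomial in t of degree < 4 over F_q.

54666926526658 + 232316335934967*t + 142990251107816*t^2 + 177258402006159*t^3

e_{181} is bilinear + alternating on E[181], so e_{181}(179*P + 60*Q, 160*P + 170*Q) = e_{181}(P,Q)^(179*170-60*160).
det(M) mod 181 = 15; its inverse in (Z/181)^* is 169 (check: 15*169 mod 181 = 1).
Build f_{181,P'} and f_{181,Q'} via the 8-bit ladder of 181=10110101_2; evaluate at shifted divisors; quotient in F_{259783777953517^4}.
e_{181}(P',Q') = 113390057894273 + 42755240879110*t + 209566367539588*t^2 + 83363976198169*t^3.
Hence e(P,Q) = 54666926526658 + 232316335934967*t + 142990251107816*t^2 + 177258402006159*t^3 in F_{259783777953517^4}^*.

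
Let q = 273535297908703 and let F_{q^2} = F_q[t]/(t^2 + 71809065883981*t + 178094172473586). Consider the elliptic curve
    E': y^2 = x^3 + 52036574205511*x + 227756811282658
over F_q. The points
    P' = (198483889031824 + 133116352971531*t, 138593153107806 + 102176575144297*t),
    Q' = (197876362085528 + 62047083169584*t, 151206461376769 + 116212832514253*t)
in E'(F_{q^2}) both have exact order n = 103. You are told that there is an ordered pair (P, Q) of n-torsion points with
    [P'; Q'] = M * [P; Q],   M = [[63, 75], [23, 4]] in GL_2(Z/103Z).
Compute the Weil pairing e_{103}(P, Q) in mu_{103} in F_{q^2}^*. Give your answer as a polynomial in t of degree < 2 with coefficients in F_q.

50383583922156 + 150382126783174*t

e_{103} is bilinear + alternating on E[103], so e_{103}(63*P + 75*Q, 23*P + 4*Q) = e_{103}(P,Q)^(63*4-75*23).
Inverting 72 mod 103: 93. Thus e_{103}(P,Q) = e(P',Q')^{93}.
Double-and-add over 1100111: 7-1 doublings, 5-1 additions; each step l_{T,T}/v_{2T} or l_{T,P'}/v at Q'+S for random S.
So e_{103}(P',Q') = 85191179115243 + 163196811864378*t.
(85191179115243 + 163196811864378*t)^{93} mod (273535297908703,f) = 50383583922156 + 150382126783174*t.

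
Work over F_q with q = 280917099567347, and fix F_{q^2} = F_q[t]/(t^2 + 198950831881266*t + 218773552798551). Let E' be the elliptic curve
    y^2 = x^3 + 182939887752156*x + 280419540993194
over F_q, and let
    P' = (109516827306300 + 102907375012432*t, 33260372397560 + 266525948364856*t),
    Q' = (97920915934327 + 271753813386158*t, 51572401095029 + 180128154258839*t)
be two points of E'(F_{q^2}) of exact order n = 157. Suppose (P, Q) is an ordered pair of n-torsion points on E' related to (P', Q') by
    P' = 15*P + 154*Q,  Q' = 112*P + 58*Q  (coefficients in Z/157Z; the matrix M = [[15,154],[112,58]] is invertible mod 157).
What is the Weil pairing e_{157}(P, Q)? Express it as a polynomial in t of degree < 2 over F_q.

10109839235679 + 34263203544139*t

Under M = [[15,154],[112,58]] in GL_2(Z/157), e_{157}(P',Q') = e_{157}(P,Q)^(15*58-154*112 mod 157).
Inverting 107 mod 157: 135. Thus e_{157}(P,Q) = e(P',Q')^{135}.
Run Miller on y^2=x^3+182939887752156*x+280419540993194 over F_{280917099567347}: ladder 10011101 (8 bits); e = f_P(D_Q)/f_Q(D_P).
So e_{157}(P',Q') = 148311454958764 + 139829901487289*t.
Finally e_{157}(P,Q) = 10109839235679 + 34263203544139*t.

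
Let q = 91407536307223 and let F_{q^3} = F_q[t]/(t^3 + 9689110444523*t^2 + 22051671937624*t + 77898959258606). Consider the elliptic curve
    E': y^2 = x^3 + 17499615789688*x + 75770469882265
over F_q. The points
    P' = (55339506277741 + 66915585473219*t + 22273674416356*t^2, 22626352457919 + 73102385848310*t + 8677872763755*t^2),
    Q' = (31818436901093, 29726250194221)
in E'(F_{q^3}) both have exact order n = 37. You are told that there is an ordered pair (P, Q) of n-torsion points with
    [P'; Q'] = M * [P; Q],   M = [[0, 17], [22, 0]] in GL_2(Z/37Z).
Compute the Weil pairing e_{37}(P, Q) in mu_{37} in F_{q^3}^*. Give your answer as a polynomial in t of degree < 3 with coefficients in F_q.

53388741176278 + 70711518437714*t + 54247507178743*t^2

e_{37}(aP+bQ,cP+dQ) = e_{37}(P,Q)^(ad-bc); with (a,b,c,d)=(0,17,22,0) this gives the det-37 law.
det M = 0*0 - 17*22 = -374 = 33 (mod 37); 33^{-1} = 9 (mod 37).
Run Miller on y^2=x^3+17499615789688*x+75770469882265 over F_{91407536307223}: ladder 100101 (6 bits); e = f_P(D_Q)/f_Q(D_P).
e_{37}(P',Q') = 3915144269470 + 61703587920940*t + 32894478218300*t^2.
Finally e_{37}(P,Q) = 53388741176278 + 70711518437714*t + 54247507178743*t^2.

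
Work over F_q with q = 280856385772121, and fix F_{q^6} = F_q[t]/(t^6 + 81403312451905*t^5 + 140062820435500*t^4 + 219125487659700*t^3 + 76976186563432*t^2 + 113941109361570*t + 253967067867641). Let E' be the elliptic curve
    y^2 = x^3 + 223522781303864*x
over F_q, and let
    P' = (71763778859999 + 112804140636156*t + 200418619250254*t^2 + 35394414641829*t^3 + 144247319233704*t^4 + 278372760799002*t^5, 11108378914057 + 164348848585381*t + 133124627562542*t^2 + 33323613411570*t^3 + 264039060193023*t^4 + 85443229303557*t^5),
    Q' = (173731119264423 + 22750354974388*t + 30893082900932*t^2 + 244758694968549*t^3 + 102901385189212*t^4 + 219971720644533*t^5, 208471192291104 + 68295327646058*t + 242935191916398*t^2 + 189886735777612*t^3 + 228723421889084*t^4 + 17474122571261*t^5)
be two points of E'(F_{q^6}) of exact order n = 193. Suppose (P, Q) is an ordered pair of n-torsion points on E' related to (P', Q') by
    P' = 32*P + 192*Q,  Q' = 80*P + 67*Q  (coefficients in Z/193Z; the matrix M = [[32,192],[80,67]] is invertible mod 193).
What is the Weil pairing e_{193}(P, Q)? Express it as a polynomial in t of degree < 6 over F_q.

184406170059186 + 108784898790227*t + 273529516358248*t^2 + 242743480583822*t^3 + 112402639981521*t^4 + 29138869290981*t^5

e_{193}(aP+bQ,cP+dQ) = e_{193}(P,Q)^(ad-bc); with (a,b,c,d)=(32,192,80,67) this gives the det-193 law.
32*67 - 192*80 = -13216; reduced mod 193: det = 101, inverse 86.
n = 193 = (11000001)_2 (8 bits, wt 3); accumulate f_{193,P'}(Q'+S)/f_{193,P'}(S) along the 7-step ladder.
e_{193}(P',Q') = 106427568757096 + 110416814854612*t + 256993443971587*t^2 + 181745144248073*t^3 + 139607462239518*t^4 + 238688414348180*t^5.
Raise to 86: e(P,Q) = 184406170059186 + 108784898790227*t + 273529516358248*t^2 + 242743480583822*t^3 + 112402639981521*t^4 + 29138869290981*t^5 in mu_{193}.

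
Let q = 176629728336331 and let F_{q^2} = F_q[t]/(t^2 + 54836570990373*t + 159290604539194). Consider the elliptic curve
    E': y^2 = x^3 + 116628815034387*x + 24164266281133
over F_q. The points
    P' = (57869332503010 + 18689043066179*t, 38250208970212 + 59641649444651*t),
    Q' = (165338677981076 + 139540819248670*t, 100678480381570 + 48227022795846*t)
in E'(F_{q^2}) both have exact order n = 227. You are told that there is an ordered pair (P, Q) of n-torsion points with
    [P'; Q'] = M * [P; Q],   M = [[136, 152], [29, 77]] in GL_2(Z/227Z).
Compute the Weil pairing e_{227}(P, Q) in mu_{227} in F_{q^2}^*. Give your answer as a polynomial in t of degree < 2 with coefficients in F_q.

Alternating bilinearity on E[227] (values in mu_{227} in F_{176629728336331^2}) gives e(P',Q') = e(P,Q)^det(M).
det M = 136*77 - 152*29 = 6064 = 162 (mod 227); 162^{-1} = 220 (mod 227).
8-bit Miller (11100011) on E'/F_{176629728336331} with a'=116628815034387, b'=24164266281133: accumulate tangent/chord ratios at Q'+S and P'+S'.
e_{227}(P',Q') = 59217142153208 + 31752683915420*t.
Raise to 220: e(P,Q) = 57976481255627 + 56781744765910*t in mu_{227}.

57976481255627 + 56781744765910*t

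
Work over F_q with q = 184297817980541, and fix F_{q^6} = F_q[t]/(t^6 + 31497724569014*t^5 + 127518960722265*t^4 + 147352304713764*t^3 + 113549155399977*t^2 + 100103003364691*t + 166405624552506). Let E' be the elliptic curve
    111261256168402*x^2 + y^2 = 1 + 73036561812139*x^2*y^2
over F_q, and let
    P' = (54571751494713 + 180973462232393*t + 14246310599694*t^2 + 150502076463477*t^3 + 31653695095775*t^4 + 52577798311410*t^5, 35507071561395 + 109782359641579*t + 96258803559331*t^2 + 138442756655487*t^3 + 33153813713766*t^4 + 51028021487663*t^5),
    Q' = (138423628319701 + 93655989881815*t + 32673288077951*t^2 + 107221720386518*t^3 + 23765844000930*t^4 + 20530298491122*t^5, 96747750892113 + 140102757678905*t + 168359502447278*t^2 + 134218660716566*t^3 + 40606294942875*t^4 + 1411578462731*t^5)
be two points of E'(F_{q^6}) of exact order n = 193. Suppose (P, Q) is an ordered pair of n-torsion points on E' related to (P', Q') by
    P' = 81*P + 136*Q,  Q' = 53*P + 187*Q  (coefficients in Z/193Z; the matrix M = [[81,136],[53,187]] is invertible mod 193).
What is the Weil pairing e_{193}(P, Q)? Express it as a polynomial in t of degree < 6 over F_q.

147595794957307 + 91663823160080*t + 91286667021355*t^2 + 45741272578742*t^3 + 11377561556105*t^4 + 175854265662243*t^5

Since e_{193}(P,P)=e_{193}(Q,Q)=1 and e_{193}(Q,P)=e_{193}(P,Q)^{-1}, expanding e_{193}(81*P + 136*Q,53*P + 187*Q) leaves e(P,Q)^det(M).
81*187 - 136*53 = 7939; reduced mod 193: det = 26, inverse 52.
Map (x,y)_Ed via u=(1+y)/(1-y), v=(1+y)/((1-y)x) to Montgomery A=0,B=127634402730827; then to (a',b')=(19581192837261,0).
Miller loop for e_{193} over F_{184297817980541^6}: bits of 193 = 11000001; 7 double steps + 2 add steps, l/v at each.
The quotient is 49023684637954 + 52726686469430*t + 157702507318938*t^2 + 25935983495747*t^3 + 29594136584750*t^4 + 27934901721098*t^5.
Hence e(P,Q) = 147595794957307 + 91663823160080*t + 91286667021355*t^2 + 45741272578742*t^3 + 11377561556105*t^4 + 175854265662243*t^5 in F_{184297817980541^6}^*.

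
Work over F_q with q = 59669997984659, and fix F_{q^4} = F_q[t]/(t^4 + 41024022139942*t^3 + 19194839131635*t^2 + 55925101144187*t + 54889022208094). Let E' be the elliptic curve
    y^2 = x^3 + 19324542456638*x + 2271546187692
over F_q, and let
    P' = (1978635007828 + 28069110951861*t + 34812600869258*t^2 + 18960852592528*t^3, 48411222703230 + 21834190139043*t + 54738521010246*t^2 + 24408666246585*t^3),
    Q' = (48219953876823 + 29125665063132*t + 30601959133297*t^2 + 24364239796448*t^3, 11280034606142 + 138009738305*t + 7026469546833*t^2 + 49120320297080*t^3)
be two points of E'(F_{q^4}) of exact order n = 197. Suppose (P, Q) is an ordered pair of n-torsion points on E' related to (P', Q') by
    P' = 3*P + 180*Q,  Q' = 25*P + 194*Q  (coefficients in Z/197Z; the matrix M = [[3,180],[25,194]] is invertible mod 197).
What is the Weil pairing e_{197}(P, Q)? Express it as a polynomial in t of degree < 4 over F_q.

9182196290872 + 27306008788506*t + 25797020573815*t^2 + 41881795078103*t^3

e_{197} is bilinear + alternating on E[197], so e_{197}(3*P + 180*Q, 25*P + 194*Q) = e_{197}(P,Q)^(3*194-180*25).
Hence e(P,Q) = e(P',Q')^{9} where 9 = 22^{-1} mod 197.
n = 197 = (11000101)_2 (8 bits, wt 4); accumulate f_{197,P'}(Q'+S)/f_{197,P'}(S) along the 7-step ladder.
So e_{197}(P',Q') = 31117929949756 + 46502662987075*t + 46618926329120*t^2 + 53605569628946*t^3.
Raise to 9: e(P,Q) = 9182196290872 + 27306008788506*t + 25797020573815*t^2 + 41881795078103*t^3 in mu_{197}.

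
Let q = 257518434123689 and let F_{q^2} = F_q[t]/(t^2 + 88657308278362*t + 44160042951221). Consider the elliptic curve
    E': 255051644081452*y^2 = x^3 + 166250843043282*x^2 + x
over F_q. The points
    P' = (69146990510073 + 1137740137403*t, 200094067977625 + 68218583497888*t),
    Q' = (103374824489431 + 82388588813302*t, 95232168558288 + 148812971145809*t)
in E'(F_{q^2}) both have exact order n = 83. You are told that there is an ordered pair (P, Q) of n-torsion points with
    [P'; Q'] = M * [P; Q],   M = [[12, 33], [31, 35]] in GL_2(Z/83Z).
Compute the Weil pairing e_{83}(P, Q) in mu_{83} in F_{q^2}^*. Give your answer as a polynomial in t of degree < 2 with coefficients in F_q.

The 83-Weil pairing on E[83] over F_{257518434123689} is alternating-bilinear: e_{83}(P',Q') = e_{83}(P,Q)^det(M).
Hence e(P,Q) = e(P',Q')^{49} where 49 = 61^{-1} mod 83.
(x,y)|->(25961198623140x+214482386654630,25961198623140y) sends E' to y^2=x^3+195243655180219*x+63701626214652.
n = 83 = (1010011)_2 (7 bits, wt 4); accumulate f_{83,P'}(Q'+S)/f_{83,P'}(S) along the 6-step ladder.
f_P(D_Q)/f_Q(D_P) = 92600773430632 + 142737862281587*t.
e_{83}(P,Q) = (92600773430632 + 142737862281587*t)^{49} = 241552796340978 + 183587424311789*t.

241552796340978 + 183587424311789*t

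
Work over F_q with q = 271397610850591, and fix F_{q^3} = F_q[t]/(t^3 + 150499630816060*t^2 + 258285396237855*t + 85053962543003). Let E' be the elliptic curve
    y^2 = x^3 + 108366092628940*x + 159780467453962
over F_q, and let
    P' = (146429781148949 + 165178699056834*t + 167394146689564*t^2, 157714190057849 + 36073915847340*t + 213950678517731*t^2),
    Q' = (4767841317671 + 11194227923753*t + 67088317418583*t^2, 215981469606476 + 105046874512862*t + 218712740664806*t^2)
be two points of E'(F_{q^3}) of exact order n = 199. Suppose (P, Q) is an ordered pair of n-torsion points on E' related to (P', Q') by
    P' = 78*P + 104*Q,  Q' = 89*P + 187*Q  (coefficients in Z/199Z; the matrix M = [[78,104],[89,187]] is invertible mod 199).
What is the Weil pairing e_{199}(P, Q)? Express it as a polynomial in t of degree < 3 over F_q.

228965716228072 + 189359079986001*t + 112718683150968*t^2

The 199-Weil pairing on E[199] over F_{271397610850591} is alternating-bilinear: e_{199}(P',Q') = e_{199}(P,Q)^det(M).
Hence e(P,Q) = e(P',Q')^{37} where 37 = 156^{-1} mod 199.
Double-and-add over 11000111: 8-1 doublings, 5-1 additions; each step l_{T,T}/v_{2T} or l_{T,P'}/v at Q'+S for random S.
f_P(D_Q)/f_Q(D_P) = 225943439063459 + 269875514750214*t + 41203124328584*t^2.
(225943439063459 + 269875514750214*t + 41203124328584*t^2)^{37} mod (271397610850591,f) = 228965716228072 + 189359079986001*t + 112718683150968*t^2.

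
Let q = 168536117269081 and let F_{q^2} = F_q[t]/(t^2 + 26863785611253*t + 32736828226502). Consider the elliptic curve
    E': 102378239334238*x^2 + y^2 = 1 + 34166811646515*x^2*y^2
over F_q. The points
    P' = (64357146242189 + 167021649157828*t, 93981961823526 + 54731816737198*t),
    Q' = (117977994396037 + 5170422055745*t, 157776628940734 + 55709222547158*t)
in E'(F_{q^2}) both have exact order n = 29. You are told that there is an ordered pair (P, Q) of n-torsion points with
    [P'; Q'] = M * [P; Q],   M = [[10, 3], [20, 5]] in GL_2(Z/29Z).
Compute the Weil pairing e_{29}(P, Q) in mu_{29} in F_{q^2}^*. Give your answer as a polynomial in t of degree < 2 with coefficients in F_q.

The 29-Weil pairing on E[29] over F_{168536117269081} is alternating-bilinear: e_{29}(P',Q') = e_{29}(P,Q)^det(M).
10*5 - 3*20 = -10; reduced mod 29: det = 19, inverse 26.
Map (x,y)_Ed via u=(1+y)/(1-y), v=(1+y)/((1-y)x) to Montgomery A=71414837066938,B=20195948881305; then to (a',b')=(43222692256106,0).
n = 29 = (11101)_2 (5 bits, wt 4); accumulate f_{29,P'}(Q'+S)/f_{29,P'}(S) along the 4-step ladder.
Result: e(P',Q') = 31453271954104 + 37814256973922*t.
Hence e(P,Q) = 121600251293490 + 164813936761293*t in F_{168536117269081^2}^*.

121600251293490 + 164813936761293*t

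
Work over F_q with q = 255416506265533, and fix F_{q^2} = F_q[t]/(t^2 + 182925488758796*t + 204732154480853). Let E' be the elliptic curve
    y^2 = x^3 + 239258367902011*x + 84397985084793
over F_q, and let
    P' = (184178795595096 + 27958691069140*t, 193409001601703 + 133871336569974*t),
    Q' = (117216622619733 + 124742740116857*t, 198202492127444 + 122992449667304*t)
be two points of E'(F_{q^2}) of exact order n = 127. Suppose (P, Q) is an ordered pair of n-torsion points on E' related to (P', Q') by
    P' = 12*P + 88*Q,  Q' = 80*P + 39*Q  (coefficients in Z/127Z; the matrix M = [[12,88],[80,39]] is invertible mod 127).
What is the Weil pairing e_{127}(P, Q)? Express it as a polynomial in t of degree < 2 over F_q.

e_{127}(aP+bQ,cP+dQ) = e_{127}(P,Q)^(ad-bc); with (a,b,c,d)=(12,88,80,39) this gives the det-127 law.
Hence e(P,Q) = e(P',Q')^{4} where 4 = 32^{-1} mod 127.
Build f_{127,P'} and f_{127,Q'} via the 7-bit ladder of 127=1111111_2; evaluate at shifted divisors; quotient in F_{255416506265533^2}.
e_{127}(P',Q') = 157488704383117 + 199045307818966*t.
Finally e_{127}(P,Q) = 70935716721627 + 101102517322390*t.

70935716721627 + 101102517322390*t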